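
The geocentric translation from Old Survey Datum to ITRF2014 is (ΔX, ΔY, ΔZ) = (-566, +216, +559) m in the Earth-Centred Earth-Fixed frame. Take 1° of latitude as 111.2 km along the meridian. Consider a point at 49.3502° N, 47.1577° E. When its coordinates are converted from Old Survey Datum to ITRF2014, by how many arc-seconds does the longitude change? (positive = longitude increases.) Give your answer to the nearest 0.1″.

sin φ = 0.758705, cos φ = 0.651434, sin λ = 0.733228, cos λ = 0.679983.
East component: ΔE = −sin λ·ΔX + cos λ·ΔY = −(0.733228)(-566) + (0.679983)(216) = 561.88 m.
1° of latitude spans 111200 m; at latitude φ, 1° of longitude spans that × cos φ = 72439.5 m, so Δλ = 561.88 / 72439.5 × 3600 = 27.924″.

Δλ = 27.9″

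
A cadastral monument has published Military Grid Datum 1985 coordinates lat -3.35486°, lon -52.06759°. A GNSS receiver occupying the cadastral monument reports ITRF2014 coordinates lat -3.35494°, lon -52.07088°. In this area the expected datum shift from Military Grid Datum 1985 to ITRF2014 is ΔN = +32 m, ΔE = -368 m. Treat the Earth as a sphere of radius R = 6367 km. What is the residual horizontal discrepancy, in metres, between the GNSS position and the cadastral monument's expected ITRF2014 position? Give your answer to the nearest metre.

Observed coordinate differences: Δφ = -0.00008°, Δλ = -0.00329°.
Converting to metres (1° lat = 111125 m, cos φ = 0.998286): observed ΔN = -8.9 m, observed ΔE = -365.0 m.
Subtracting the expected shift leaves a residual of -8.9 − (32) = -40.9 m north and -365.0 − (-368) = 3.0 m east.
Residual distance = √((-40.9)² + 3.0²) = 41.0 m.

41 m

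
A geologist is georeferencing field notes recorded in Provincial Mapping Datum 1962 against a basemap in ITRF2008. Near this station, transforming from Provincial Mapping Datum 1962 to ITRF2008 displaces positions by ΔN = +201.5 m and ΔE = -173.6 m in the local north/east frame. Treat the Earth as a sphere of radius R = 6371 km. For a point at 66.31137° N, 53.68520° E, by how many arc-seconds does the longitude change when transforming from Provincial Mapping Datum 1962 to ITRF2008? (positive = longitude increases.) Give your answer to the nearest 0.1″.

At latitude 66.31137°, cos φ = 0.401766.
One radian of longitude at latitude φ spans R cos φ, so Δλ = ΔE / (R cos φ) = -173.6 / (6371000 × 0.401766) = -6.7822e-05 rad = -13.989″.

Δλ = -14.0″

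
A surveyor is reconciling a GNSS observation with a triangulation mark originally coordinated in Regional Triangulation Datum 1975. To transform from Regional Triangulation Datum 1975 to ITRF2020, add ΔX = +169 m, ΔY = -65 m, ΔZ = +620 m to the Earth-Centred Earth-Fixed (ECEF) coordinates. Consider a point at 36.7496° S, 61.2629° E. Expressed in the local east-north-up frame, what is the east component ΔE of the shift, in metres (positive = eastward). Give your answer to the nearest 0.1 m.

ΔE = -179.4 m

The local east axis at (φ, λ) is (−sin λ, cos λ, 0), so ΔE = −sin(61.2629°)·169 + cos(61.2629°)·(-65) = -179.44 m.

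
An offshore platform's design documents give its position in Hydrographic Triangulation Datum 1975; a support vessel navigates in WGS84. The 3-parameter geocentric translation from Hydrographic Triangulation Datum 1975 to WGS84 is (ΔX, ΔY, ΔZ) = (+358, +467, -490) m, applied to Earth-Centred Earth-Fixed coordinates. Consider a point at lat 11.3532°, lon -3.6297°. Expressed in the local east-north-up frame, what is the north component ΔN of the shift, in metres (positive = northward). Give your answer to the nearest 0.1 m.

At φ = 11.3532°, λ = -3.6297°: sin φ = 0.196857, cos φ = 0.980432, sin λ = -0.063308, cos λ = 0.997994.
ΔN = −sin φ cos λ·ΔX − sin φ sin λ·ΔY + cos φ·ΔZ = −(0.196857)(0.997994)(358) − (0.196857)(-0.063308)(467) + (0.980432)(-490) = -544.93 m.

ΔN = -544.9 m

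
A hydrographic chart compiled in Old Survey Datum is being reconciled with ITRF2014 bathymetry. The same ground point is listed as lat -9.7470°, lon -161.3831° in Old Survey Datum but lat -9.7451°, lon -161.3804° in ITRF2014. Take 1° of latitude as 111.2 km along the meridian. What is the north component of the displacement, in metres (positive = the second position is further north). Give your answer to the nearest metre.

ΔN = 211 m

Δφ = -9.7451° − -9.7470° = +0.0019°; Δλ = -161.3804° − -161.3831° = +0.0027°.
ΔN = Δφ × 111200 = 211.3 m; ΔE = Δλ × 111200 × cos(-9.7470°) = +0.0027 × 111200 × 0.985565 = 295.9 m.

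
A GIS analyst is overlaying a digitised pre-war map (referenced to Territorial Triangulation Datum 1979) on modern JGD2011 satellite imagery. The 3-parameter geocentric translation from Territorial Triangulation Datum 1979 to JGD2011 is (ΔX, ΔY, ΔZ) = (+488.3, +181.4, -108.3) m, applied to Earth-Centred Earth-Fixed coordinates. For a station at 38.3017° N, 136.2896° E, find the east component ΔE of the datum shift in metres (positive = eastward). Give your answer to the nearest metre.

ΔE = -469 m

The local east axis at (φ, λ) is (−sin λ, cos λ, 0), so ΔE = −sin(136.2896°)·488.3 + cos(136.2896°)·181.4 = -468.55 m.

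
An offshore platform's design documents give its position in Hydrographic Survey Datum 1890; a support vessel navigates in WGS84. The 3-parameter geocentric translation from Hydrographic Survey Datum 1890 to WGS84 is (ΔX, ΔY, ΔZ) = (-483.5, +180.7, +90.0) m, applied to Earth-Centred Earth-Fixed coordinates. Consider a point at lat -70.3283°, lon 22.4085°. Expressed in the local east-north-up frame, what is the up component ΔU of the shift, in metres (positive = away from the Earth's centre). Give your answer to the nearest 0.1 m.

The local up (radial) axis is (cos φ cos λ, cos φ sin λ, sin φ), giving ΔU = -150.471 + 23.189 − 84.747 = -212.03 m.

ΔU = -212.0 m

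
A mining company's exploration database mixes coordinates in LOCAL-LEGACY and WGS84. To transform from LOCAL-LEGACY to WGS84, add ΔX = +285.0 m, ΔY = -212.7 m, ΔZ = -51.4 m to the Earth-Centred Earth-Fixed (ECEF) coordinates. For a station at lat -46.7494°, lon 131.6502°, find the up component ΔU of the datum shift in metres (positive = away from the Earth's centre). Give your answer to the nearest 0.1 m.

ΔU = -201.2 m

At φ = -46.7494°, λ = 131.6502°: sin φ = -0.728364, cos φ = 0.685191, sin λ = 0.747216, cos λ = -0.664581.
ΔU = cos φ cos λ·ΔX + cos φ sin λ·ΔY + sin φ·ΔZ = (0.685191)(-0.664581)(285.0) + (0.685191)(0.747216)(-212.7) + (-0.728364)(-51.4) = -201.24 m.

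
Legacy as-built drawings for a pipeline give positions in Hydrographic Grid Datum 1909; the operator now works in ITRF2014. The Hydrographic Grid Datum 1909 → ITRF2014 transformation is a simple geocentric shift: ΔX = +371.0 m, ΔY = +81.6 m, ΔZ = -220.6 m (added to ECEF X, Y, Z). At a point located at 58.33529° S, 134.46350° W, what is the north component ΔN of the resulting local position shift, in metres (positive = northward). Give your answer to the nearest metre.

ΔN = -387 m

At φ = -58.33529°, λ = -134.46350°: sin φ = -0.851135, cos φ = 0.524948, sin λ = -0.713697, cos λ = -0.700455.
ΔN = −sin φ cos λ·ΔX − sin φ sin λ·ΔY + cos φ·ΔZ = −(-0.851135)(-0.700455)(371.0) − (-0.851135)(-0.713697)(81.6) + (0.524948)(-220.6) = -386.55 m.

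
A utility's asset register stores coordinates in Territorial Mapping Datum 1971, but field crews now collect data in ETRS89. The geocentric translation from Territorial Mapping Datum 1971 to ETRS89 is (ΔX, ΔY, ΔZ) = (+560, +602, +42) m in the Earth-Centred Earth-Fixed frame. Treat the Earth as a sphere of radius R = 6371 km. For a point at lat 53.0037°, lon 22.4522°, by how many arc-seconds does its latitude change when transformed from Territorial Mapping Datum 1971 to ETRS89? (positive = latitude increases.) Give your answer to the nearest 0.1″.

Δφ = -18.5″

sin φ = 0.798674, cos φ = 0.601763, sin λ = 0.381913, cos λ = 0.924198.
North component: ΔN = −sin φ cos λ·ΔX − sin φ sin λ·ΔY + cos φ·ΔZ = −(0.798674)(0.924198)(560) − (0.798674)(0.381913)(602) + (0.601763)(42) = -571.71 m.
1° of latitude spans πR/180 = 111195 m, so Δφ = -571.71 / 111195 × 3600 = -18.509″.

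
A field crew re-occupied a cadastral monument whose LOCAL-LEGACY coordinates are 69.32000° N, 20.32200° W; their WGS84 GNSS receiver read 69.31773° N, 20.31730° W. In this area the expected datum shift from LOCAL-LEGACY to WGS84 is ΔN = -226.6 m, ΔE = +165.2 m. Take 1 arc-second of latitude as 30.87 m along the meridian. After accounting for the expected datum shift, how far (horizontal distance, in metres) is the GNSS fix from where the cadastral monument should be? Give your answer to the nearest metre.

32 m

Observed coordinate differences: Δφ = -0.00227°, Δλ = +0.00470°.
Converting to metres (1° lat = 111132 m, cos φ = 0.353148): observed ΔN = -252.3 m, observed ΔE = 184.5 m.
Subtracting the expected shift leaves a residual of -252.3 − (-226.6) = -25.7 m north and 184.5 − (165.2) = 19.3 m east.
Residual distance = √((-25.7)² + 19.3²) = 32.1 m.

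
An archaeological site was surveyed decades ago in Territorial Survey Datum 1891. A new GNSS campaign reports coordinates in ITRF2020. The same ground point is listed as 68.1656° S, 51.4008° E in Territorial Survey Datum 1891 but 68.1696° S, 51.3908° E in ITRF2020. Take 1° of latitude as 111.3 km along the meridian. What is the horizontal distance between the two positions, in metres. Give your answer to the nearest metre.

608 m

Δφ = -68.1696° − -68.1656° = -0.0040°; Δλ = 51.3908° − 51.4008° = -0.0100°.
ΔN = Δφ × 111300 = -445.2 m; ΔE = Δλ × 111300 × cos(-68.1656°) = -0.0100 × 111300 × 0.371925 = -414.0 m.
Distance = √(ΔE² + ΔN²) = √((-414.0)² + (-445.2)²) = 607.9 m.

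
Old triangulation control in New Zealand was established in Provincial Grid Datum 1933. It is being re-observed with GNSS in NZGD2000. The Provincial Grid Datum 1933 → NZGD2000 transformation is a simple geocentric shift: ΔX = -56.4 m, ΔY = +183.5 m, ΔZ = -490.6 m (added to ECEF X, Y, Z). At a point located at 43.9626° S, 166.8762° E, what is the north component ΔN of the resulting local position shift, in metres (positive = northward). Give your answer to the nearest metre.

ΔN = -286 m

At φ = -43.9626°, λ = 166.8762°: sin φ = -0.694189, cos φ = 0.719793, sin λ = 0.227056, cos λ = -0.973882.
ΔN = −sin φ cos λ·ΔX − sin φ sin λ·ΔY + cos φ·ΔZ = −(-0.694189)(-0.973882)(-56.4) − (-0.694189)(0.227056)(183.5) + (0.719793)(-490.6) = -286.08 m.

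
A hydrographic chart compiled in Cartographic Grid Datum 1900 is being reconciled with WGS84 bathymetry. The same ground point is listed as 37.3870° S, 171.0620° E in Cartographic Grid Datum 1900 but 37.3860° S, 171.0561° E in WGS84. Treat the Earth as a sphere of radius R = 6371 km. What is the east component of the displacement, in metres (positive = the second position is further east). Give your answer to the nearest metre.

ΔE = -521 m

Δφ = -37.3860° − -37.3870° = +0.0010°; Δλ = 171.0561° − 171.0620° = -0.0059°.
1° along a meridian = πR/180 = 111195 m.
ΔN = Δφ × 111195 = 111.2 m; ΔE = Δλ × 111195 × cos(-37.3870°) = -0.0059 × 111195 × 0.794552 = -521.3 m.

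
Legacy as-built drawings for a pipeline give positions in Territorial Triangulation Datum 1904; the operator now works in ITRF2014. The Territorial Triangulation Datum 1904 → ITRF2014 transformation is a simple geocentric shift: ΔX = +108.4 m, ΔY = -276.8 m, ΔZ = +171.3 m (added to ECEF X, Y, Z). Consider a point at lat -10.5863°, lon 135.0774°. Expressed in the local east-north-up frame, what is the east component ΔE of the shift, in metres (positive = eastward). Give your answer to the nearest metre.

ΔE = 119 m

The local east axis at (φ, λ) is (−sin λ, cos λ, 0), so ΔE = −sin(135.0774°)·108.4 + cos(135.0774°)·(-276.8) = 119.44 m.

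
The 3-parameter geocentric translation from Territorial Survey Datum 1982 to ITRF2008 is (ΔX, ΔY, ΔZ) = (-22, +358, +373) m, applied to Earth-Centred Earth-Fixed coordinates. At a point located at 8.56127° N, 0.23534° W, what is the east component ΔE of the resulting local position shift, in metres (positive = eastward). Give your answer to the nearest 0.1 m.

ΔE = 357.9 m

The local east axis at (φ, λ) is (−sin λ, cos λ, 0), so ΔE = −sin(-0.23534°)·(-22) + cos(-0.23534°)·358 = 357.91 m.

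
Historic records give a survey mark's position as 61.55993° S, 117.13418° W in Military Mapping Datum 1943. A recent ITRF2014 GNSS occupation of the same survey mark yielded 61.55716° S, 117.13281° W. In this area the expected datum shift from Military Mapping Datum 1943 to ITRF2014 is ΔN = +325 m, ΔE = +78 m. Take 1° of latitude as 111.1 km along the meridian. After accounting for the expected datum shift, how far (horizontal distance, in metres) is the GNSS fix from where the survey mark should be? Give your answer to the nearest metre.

18 m

Observed coordinate differences: Δφ = +0.00277°, Δλ = +0.00137°.
Converting to metres (1° lat = 111100 m, cos φ = 0.476239): observed ΔN = 307.7 m, observed ΔE = 72.5 m.
Subtracting the expected shift leaves a residual of 307.7 − (325) = -17.3 m north and 72.5 − (78) = -5.5 m east.
Residual distance = √((-17.3)² + (-5.5)²) = 18.1 m.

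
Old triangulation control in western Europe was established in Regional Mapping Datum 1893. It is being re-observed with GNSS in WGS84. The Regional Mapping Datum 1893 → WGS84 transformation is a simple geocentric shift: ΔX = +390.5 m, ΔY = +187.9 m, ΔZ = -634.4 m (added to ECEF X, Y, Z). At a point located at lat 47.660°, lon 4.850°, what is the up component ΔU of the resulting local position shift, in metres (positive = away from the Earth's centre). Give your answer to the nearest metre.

ΔU = -196 m

The local up (radial) axis is (cos φ cos λ, cos φ sin λ, sin φ), giving ΔU = 262.071 + 10.700 − 468.924 = -196.15 m.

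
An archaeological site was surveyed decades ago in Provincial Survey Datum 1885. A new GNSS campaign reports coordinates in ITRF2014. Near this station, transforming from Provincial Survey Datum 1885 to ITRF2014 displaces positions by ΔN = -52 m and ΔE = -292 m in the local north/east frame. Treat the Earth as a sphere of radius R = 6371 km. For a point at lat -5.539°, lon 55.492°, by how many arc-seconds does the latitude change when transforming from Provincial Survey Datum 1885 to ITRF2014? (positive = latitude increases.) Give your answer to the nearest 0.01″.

On a sphere of radius R, 1 rad of latitude = R, so Δφ = ΔN / R = -52.0 / 6371000 = -8.1620e-06 rad = -1.684″.

Δφ = -1.68″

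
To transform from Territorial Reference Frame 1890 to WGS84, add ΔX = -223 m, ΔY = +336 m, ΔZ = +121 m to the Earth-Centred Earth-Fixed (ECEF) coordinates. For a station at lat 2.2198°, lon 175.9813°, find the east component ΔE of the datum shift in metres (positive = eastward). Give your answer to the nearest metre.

At φ = 2.2198°, λ = 175.9813°: sin φ = 0.038733, cos φ = 0.999250, sin λ = 0.070082, cos λ = -0.997541.
ΔE = −sin λ·ΔX + cos λ·ΔY = −(0.070082)·(-223) + (-0.997541)·(336) = -319.55 m.

ΔE = -320 m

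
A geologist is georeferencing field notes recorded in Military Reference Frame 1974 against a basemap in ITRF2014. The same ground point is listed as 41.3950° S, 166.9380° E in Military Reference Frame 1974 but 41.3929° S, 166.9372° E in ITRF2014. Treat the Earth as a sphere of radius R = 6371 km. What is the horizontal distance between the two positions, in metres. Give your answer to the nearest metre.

Δφ = -41.3929° − -41.3950° = +0.0021°; Δλ = 166.9372° − 166.9380° = -0.0008°.
1° along a meridian = πR/180 = 111195 m.
ΔN = Δφ × 111195 = 233.5 m; ΔE = Δλ × 111195 × cos(-41.3950°) = -0.0008 × 111195 × 0.750169 = -66.7 m.
Distance = √(ΔE² + ΔN²) = √((-66.7)² + 233.5²) = 242.9 m.

243 m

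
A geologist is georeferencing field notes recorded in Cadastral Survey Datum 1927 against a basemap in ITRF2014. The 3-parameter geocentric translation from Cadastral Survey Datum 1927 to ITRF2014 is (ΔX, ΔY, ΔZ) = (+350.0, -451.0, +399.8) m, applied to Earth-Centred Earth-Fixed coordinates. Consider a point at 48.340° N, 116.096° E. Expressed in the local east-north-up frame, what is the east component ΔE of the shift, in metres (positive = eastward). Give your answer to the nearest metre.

ΔE = -116 m

At φ = 48.340°, λ = 116.096°: sin φ = 0.747102, cos φ = 0.664709, sin λ = 0.898058, cos λ = -0.439876.
ΔE = −sin λ·ΔX + cos λ·ΔY = −(0.898058)·(350.0) + (-0.439876)·(-451.0) = -115.94 m.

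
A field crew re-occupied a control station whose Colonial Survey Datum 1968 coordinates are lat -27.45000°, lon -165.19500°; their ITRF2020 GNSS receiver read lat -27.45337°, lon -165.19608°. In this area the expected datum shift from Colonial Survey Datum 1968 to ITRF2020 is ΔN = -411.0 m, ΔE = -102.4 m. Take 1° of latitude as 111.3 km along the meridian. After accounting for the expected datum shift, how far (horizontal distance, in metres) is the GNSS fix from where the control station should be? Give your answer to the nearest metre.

Observed coordinate differences: Δφ = -0.00337°, Δλ = -0.00108°.
Converting to metres (1° lat = 111300 m, cos φ = 0.887413): observed ΔN = -375.1 m, observed ΔE = -106.7 m.
Subtracting the expected shift leaves a residual of -375.1 − (-411.0) = 35.9 m north and -106.7 − (-102.4) = -4.3 m east.
Residual distance = √(35.9² + (-4.3)²) = 36.2 m.

36 m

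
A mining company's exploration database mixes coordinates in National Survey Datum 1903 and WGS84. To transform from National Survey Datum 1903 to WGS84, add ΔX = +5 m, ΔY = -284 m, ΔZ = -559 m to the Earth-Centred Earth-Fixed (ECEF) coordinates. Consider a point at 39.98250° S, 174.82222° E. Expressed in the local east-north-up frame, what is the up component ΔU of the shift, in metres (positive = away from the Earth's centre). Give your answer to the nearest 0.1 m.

The local up (radial) axis is (cos φ cos λ, cos φ sin λ, sin φ), giving ΔU = -3.816 − 19.639 + 359.187 = 335.73 m.

ΔU = 335.7 m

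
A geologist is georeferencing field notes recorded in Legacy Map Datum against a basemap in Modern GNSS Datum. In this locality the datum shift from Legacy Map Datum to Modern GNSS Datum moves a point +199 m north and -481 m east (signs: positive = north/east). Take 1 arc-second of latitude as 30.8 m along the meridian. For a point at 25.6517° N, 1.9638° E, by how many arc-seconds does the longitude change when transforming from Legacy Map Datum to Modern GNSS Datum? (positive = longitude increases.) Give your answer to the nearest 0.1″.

Δλ = -17.3″

At latitude 25.6517°, cos φ = 0.901442.
1″ of longitude at this latitude = 30.80 × cos φ = 27.7644 m, so Δλ = -481.0 / 27.7644 = -17.324″.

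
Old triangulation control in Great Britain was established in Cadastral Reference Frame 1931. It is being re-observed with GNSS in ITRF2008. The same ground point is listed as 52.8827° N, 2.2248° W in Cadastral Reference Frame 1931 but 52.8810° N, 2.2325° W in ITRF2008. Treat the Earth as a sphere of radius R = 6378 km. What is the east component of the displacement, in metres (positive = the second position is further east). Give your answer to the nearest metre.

ΔE = -517 m

Δφ = 52.8810° − 52.8827° = -0.0017°; Δλ = -2.2325° − -2.2248° = -0.0077°.
1° along a meridian = πR/180 = 111317 m.
ΔN = Δφ × 111317 = -189.2 m; ΔE = Δλ × 111317 × cos(52.8827°) = -0.0077 × 111317 × 0.603449 = -517.2 m.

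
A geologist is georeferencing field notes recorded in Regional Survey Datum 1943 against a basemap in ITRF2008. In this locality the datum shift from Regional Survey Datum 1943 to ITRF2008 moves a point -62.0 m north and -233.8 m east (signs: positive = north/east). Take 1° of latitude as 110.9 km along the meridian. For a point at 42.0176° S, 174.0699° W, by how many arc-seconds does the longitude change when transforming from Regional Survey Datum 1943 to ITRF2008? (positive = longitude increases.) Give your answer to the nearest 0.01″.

At latitude -42.0176°, cos φ = 0.742939.
1° of longitude at this latitude = 110.9 × cos φ = 82.39 km, so Δλ = -233.8 / 82392.0 = -0.0028377° = -10.216″.

Δλ = -10.22″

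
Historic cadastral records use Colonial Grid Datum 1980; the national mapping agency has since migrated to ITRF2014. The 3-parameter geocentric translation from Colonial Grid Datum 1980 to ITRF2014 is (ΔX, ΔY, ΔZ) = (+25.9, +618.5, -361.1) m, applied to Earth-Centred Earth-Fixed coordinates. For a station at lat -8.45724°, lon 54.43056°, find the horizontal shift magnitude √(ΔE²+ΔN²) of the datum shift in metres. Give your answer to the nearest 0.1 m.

440.1 m

At φ = -8.45724°, λ = 54.43056°: sin φ = -0.147071, cos φ = 0.989126, sin λ = 0.813411, cos λ = 0.581689.
ΔE = −sin λ·ΔX + cos λ·ΔY = −(0.813411)·(25.9) + (0.581689)·(618.5) = 338.71 m.
ΔN = −sin φ cos λ·ΔX − sin φ sin λ·ΔY + cos φ·ΔZ = −(-0.147071)(0.581689)(25.9) − (-0.147071)(0.813411)(618.5) + (0.989126)(-361.1) = -280.97 m.
Horizontal magnitude = √(ΔE² + ΔN²) = √(338.71² + (-280.97)²) = 440.07 m.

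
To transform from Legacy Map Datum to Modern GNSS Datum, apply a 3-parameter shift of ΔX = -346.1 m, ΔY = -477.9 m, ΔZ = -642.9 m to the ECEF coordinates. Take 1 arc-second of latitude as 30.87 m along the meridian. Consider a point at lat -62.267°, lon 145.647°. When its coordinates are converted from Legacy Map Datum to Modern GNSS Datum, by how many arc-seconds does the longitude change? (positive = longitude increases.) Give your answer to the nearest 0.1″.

sin φ = -0.885126, cos φ = 0.465352, sin λ = 0.564290, cos λ = -0.825577.
East component: ΔE = −sin λ·ΔX + cos λ·ΔY = −(0.564290)(-346.1) + (-0.825577)(-477.9) = 589.84 m.
1° of latitude spans 3600 × 30.87 = 111132 m; at latitude φ, 1° of longitude spans that × cos φ = 51715.5 m, so Δλ = 589.84 / 51715.5 × 3600 = 41.060″.

Δλ = 41.1″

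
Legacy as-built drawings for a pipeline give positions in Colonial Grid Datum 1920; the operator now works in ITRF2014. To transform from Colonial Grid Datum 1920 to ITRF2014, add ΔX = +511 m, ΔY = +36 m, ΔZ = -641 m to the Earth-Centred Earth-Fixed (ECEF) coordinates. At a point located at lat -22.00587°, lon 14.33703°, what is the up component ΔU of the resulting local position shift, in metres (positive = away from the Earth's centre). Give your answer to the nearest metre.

ΔU = 707 m

At φ = -22.00587°, λ = 14.33703°: sin φ = -0.374702, cos φ = 0.927145, sin λ = 0.247625, cos λ = 0.968856.
ΔU = cos φ cos λ·ΔX + cos φ sin λ·ΔY + sin φ·ΔZ = (0.927145)(0.968856)(511) + (0.927145)(0.247625)(36) + (-0.374702)(-641) = 707.46 m.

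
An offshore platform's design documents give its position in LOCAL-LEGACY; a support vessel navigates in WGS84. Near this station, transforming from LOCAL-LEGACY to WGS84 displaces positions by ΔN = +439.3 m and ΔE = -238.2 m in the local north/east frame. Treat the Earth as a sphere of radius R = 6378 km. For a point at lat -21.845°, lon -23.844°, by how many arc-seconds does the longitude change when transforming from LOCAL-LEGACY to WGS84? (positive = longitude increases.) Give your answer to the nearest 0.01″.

At latitude -21.845°, cos φ = 0.928194.
One radian of longitude at latitude φ spans R cos φ, so Δλ = ΔE / (R cos φ) = -238.2 / (6378000 × 0.928194) = -4.0236e-05 rad = -8.299″.

Δλ = -8.30″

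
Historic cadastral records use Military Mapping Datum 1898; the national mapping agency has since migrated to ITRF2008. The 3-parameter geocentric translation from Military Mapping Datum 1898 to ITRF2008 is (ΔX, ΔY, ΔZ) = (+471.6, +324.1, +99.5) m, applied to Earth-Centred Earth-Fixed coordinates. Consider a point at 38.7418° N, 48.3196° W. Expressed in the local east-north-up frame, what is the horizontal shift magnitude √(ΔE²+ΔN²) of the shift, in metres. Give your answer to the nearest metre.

At φ = 38.7418°, λ = -48.3196°: sin φ = 0.625812, cos φ = 0.779974, sin λ = -0.746866, cos λ = 0.664975.
ΔE = −sin λ·ΔX + cos λ·ΔY = −(-0.746866)·(471.6) + (0.664975)·(324.1) = 567.74 m.
ΔN = −sin φ cos λ·ΔX − sin φ sin λ·ΔY + cos φ·ΔZ = −(0.625812)(0.664975)(471.6) − (0.625812)(-0.746866)(324.1) + (0.779974)(99.5) = 32.83 m.
Horizontal magnitude = √(ΔE² + ΔN²) = √(567.74² + 32.83²) = 568.69 m.

569 m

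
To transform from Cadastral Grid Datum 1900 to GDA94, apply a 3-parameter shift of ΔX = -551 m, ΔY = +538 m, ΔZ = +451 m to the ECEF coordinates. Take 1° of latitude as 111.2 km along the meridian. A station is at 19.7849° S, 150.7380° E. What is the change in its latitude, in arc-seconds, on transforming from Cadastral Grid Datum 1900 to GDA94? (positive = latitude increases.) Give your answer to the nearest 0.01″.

Δφ = 21.89″

sin φ = -0.338490, cos φ = 0.940970, sin λ = 0.488804, cos λ = -0.872394.
North component: ΔN = −sin φ cos λ·ΔX − sin φ sin λ·ΔY + cos φ·ΔZ = −(-0.338490)(-0.872394)(-551) − (-0.338490)(0.488804)(538) + (0.940970)(451) = 676.10 m.
1° of latitude spans 111200 m, so Δφ = 676.10 / 111200 × 3600 = 21.888″.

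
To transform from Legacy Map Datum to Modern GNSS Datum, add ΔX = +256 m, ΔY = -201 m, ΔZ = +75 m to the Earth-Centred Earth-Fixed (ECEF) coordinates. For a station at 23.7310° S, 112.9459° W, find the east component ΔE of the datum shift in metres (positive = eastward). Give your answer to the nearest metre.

ΔE = 314 m

At φ = -23.7310°, λ = -112.9459°: sin φ = -0.402443, cos φ = 0.915445, sin λ = -0.920873, cos λ = -0.389862.
ΔE = −sin λ·ΔX + cos λ·ΔY = −(-0.920873)·(256) + (-0.389862)·(-201) = 314.11 m.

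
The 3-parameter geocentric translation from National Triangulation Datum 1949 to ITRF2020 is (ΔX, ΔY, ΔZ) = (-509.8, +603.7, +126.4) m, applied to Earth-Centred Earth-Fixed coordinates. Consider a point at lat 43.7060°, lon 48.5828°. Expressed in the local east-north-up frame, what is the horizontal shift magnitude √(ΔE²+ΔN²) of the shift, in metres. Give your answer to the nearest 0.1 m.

781.8 m

At φ = 43.7060°, λ = 48.5828°: sin φ = 0.690958, cos φ = 0.722895, sin λ = 0.749913, cos λ = 0.661537.
ΔE = −sin λ·ΔX + cos λ·ΔY = −(0.749913)·(-509.8) + (0.661537)·(603.7) = 781.68 m.
ΔN = −sin φ cos λ·ΔX − sin φ sin λ·ΔY + cos φ·ΔZ = −(0.690958)(0.661537)(-509.8) − (0.690958)(0.749913)(603.7) + (0.722895)(126.4) = 11.59 m.
Horizontal magnitude = √(ΔE² + ΔN²) = √(781.68² + 11.59²) = 781.76 m.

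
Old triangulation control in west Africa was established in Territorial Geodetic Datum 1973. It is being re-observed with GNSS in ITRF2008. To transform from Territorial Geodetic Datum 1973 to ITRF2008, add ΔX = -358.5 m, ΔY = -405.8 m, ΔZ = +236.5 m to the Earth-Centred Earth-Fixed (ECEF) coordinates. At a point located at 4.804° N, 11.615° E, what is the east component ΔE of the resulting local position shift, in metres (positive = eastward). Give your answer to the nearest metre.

The local east axis at (φ, λ) is (−sin λ, cos λ, 0), so ΔE = −sin(11.615°)·(-358.5) + cos(11.615°)·(-405.8) = -325.31 m.

ΔE = -325 m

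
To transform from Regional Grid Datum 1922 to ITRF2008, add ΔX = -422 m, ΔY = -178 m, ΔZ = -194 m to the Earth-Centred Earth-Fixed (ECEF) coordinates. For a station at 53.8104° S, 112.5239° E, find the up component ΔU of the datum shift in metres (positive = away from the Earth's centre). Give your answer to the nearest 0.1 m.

ΔU = 154.9 m

At φ = -53.8104°, λ = 112.5239°: sin φ = -0.807068, cos φ = 0.590459, sin λ = 0.923720, cos λ = -0.383069.
ΔU = cos φ cos λ·ΔX + cos φ sin λ·ΔY + sin φ·ΔZ = (0.590459)(-0.383069)(-422) + (0.590459)(0.923720)(-178) + (-0.807068)(-194) = 154.94 m.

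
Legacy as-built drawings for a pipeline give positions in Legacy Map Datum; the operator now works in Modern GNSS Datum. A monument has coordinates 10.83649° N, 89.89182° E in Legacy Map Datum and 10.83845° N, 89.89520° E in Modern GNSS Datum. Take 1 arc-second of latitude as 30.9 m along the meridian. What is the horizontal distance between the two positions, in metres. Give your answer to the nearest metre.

Δφ = 10.83845° − 10.83649° = +0.00196°; Δλ = 89.89520° − 89.89182° = +0.00338°.
1° of latitude = 3600 × 30.90 = 111240 m.
ΔN = Δφ × 111240 = 218.0 m; ΔE = Δλ × 111240 × cos(10.83649°) = +0.00338 × 111240 × 0.982168 = 369.3 m.
Distance = √(ΔE² + ΔN²) = √(369.3² + 218.0²) = 428.8 m.

429 m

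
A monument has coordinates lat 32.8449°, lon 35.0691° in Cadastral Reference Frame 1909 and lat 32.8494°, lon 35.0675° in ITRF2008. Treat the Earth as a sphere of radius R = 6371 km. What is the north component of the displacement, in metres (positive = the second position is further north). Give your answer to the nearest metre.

ΔN = 500 m

Δφ = 32.8494° − 32.8449° = +0.0045°; Δλ = 35.0675° − 35.0691° = -0.0016°.
1° along a meridian = πR/180 = 111195 m.
ΔN = Δφ × 111195 = 500.4 m; ΔE = Δλ × 111195 × cos(32.8449°) = -0.0016 × 111195 × 0.840142 = -149.5 m.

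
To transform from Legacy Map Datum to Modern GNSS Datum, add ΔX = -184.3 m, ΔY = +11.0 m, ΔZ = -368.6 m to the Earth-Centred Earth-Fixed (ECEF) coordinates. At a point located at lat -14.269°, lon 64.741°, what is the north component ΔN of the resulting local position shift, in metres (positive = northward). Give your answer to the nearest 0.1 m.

ΔN = -374.2 m

At φ = -14.269°, λ = 64.741°: sin φ = -0.246475, cos φ = 0.969149, sin λ = 0.904388, cos λ = 0.426711.
ΔN = −sin φ cos λ·ΔX − sin φ sin λ·ΔY + cos φ·ΔZ = −(-0.246475)(0.426711)(-184.3) − (-0.246475)(0.904388)(11.0) + (0.969149)(-368.6) = -374.16 m.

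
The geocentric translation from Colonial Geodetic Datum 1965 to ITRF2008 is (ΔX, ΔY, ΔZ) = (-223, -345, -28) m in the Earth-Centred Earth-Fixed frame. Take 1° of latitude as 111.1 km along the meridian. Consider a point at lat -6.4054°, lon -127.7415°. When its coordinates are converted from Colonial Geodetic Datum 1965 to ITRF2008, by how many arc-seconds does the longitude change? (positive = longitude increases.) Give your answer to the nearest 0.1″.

Δλ = 1.1″

sin φ = -0.111563, cos φ = 0.993757, sin λ = -0.790780, cos λ = -0.612100.
East component: ΔE = −sin λ·ΔX + cos λ·ΔY = −(-0.790780)(-223) + (-0.612100)(-345) = 34.83 m.
1° of latitude spans 111100 m; at latitude φ, 1° of longitude spans that × cos φ = 110406.4 m, so Δλ = 34.83 / 110406.4 × 3600 = 1.136″.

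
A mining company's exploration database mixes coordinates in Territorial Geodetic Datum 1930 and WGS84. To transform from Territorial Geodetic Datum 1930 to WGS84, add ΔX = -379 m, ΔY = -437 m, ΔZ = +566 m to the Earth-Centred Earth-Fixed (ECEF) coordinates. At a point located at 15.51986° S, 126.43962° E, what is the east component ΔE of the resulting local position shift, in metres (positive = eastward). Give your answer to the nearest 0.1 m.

At φ = -15.51986°, λ = 126.43962°: sin φ = -0.267572, cos φ = 0.963538, sin λ = 0.804483, cos λ = -0.593975.
ΔE = −sin λ·ΔX + cos λ·ΔY = −(0.804483)·(-379) + (-0.593975)·(-437) = 564.47 m.

ΔE = 564.5 m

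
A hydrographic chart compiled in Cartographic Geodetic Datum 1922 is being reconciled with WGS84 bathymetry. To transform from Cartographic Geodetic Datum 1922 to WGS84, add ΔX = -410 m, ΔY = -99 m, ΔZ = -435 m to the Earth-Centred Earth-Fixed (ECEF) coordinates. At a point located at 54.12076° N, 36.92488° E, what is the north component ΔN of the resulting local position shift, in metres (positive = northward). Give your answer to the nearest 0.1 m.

ΔN = 58.8 m

The local north axis is (−sin φ cos λ, −sin φ sin λ, cos φ), giving ΔN = 265.572 + 48.191 − 254.944 = 58.82 m.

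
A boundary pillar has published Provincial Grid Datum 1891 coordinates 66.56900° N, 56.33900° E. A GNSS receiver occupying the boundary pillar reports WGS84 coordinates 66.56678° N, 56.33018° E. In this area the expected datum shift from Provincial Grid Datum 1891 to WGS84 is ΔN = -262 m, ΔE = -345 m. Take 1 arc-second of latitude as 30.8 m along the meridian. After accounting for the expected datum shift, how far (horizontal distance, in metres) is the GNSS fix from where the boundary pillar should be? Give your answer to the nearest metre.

Observed coordinate differences: Δφ = -0.00222°, Δλ = -0.00882°.
Converting to metres (1° lat = 110880 m, cos φ = 0.397644): observed ΔN = -246.2 m, observed ΔE = -388.9 m.
Subtracting the expected shift leaves a residual of -246.2 − (-262) = 15.8 m north and -388.9 − (-345) = -43.9 m east.
Residual distance = √(15.8² + (-43.9)²) = 46.7 m.

47 m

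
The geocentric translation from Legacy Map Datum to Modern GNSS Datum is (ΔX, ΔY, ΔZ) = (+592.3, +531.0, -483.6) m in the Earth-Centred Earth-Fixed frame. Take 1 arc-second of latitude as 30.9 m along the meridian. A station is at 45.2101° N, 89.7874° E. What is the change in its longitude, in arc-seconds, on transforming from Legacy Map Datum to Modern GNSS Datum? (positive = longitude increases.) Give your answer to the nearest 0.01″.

sin φ = 0.709695, cos φ = 0.704509, sin λ = 0.999993, cos λ = 0.003711.
East component: ΔE = −sin λ·ΔX + cos λ·ΔY = −(0.999993)(592.3) + (0.003711)(531.0) = -590.33 m.
1° of latitude spans 3600 × 30.90 = 111240 m; at latitude φ, 1° of longitude spans that × cos φ = 78369.6 m, so Δλ = -590.33 / 78369.6 × 3600 = -27.117″.

Δλ = -27.12″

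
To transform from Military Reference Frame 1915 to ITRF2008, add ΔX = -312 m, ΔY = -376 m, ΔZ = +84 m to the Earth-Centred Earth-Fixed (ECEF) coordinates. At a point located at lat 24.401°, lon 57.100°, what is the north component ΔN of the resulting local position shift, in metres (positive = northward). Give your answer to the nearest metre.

ΔN = 277 m

The local north axis is (−sin φ cos λ, −sin φ sin λ, cos φ), giving ΔN = 70.012 + 130.421 + 76.497 = 276.93 m.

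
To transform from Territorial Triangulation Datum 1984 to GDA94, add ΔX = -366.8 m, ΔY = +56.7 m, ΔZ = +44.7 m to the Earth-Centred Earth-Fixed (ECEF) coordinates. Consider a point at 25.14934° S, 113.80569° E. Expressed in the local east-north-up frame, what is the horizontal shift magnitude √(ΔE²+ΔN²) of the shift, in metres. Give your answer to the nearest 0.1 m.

At φ = -25.14934°, λ = 113.80569°: sin φ = -0.424979, cos φ = 0.905203, sin λ = 0.914920, cos λ = -0.403636.
ΔE = −sin λ·ΔX + cos λ·ΔY = −(0.914920)·(-366.8) + (-0.403636)·(56.7) = 312.71 m.
ΔN = −sin φ cos λ·ΔX − sin φ sin λ·ΔY + cos φ·ΔZ = −(-0.424979)(-0.403636)(-366.8) − (-0.424979)(0.914920)(56.7) + (0.905203)(44.7) = 125.43 m.
Horizontal magnitude = √(ΔE² + ΔN²) = √(312.71² + 125.43²) = 336.92 m.

336.9 m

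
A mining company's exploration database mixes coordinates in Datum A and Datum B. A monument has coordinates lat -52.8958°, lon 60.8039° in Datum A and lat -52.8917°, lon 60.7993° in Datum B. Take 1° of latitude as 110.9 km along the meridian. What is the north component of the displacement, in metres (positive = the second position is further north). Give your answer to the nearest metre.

ΔN = 455 m

Δφ = -52.8917° − -52.8958° = +0.0041°; Δλ = 60.7993° − 60.8039° = -0.0046°.
ΔN = Δφ × 110900 = 454.7 m; ΔE = Δλ × 110900 × cos(-52.8958°) = -0.0046 × 110900 × 0.603266 = -307.8 m.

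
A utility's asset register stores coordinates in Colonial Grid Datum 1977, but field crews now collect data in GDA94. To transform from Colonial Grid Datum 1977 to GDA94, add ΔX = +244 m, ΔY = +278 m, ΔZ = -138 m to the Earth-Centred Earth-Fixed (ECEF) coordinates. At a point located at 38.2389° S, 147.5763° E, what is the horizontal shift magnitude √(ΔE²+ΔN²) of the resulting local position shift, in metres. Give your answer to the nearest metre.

393 m

The local east axis at (φ, λ) is (−sin λ, cos λ, 0), so ΔE = −sin(147.5763°)·244 + cos(147.5763°)·278 = -365.49 m.
The local north axis is (−sin φ cos λ, −sin φ sin λ, cos φ), giving ΔN = -127.478 + 92.258 − 108.390 = -143.61 m.
Horizontal magnitude = √(ΔE² + ΔN²) = √((-365.49)² + (-143.61)²) = 392.69 m.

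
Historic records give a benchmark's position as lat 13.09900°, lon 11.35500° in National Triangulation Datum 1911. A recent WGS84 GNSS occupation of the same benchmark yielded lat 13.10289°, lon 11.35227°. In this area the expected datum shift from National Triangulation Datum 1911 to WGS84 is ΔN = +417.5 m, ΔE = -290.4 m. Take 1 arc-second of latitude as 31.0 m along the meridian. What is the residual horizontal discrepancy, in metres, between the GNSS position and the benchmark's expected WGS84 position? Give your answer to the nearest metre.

Observed coordinate differences: Δφ = +0.00389°, Δλ = -0.00273°.
Converting to metres (1° lat = 111600 m, cos φ = 0.973980): observed ΔN = 434.1 m, observed ΔE = -296.7 m.
Subtracting the expected shift leaves a residual of 434.1 − (417.5) = 16.6 m north and -296.7 − (-290.4) = -6.3 m east.
Residual distance = √(16.6² + (-6.3)²) = 17.8 m.

18 m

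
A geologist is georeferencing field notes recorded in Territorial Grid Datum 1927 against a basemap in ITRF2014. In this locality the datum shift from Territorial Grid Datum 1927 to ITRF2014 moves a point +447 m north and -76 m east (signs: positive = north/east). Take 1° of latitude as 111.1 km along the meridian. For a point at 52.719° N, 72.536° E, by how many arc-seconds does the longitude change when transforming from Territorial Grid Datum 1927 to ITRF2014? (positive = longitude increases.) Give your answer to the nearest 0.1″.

At latitude 52.719°, cos φ = 0.605725.
1° of longitude at this latitude = 111.1 × cos φ = 67.30 km, so Δλ = -76.0 / 67296.0 = -0.0011293° = -4.066″.

Δλ = -4.1″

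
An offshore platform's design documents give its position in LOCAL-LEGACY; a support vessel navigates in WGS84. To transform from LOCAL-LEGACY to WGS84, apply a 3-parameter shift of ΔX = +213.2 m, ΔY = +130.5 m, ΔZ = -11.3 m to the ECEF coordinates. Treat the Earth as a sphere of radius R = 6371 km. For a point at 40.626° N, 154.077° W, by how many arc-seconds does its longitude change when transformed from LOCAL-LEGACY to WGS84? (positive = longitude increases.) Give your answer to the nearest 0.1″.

Δλ = -1.0″

sin φ = 0.651119, cos φ = 0.758976, sin λ = -0.437163, cos λ = -0.899382.
East component: ΔE = −sin λ·ΔX + cos λ·ΔY = −(-0.437163)(213.2) + (-0.899382)(130.5) = -24.17 m.
1° of latitude spans πR/180 = 111195 m; at latitude φ, 1° of longitude spans that × cos φ = 84394.3 m, so Δλ = -24.17 / 84394.3 × 3600 = -1.031″.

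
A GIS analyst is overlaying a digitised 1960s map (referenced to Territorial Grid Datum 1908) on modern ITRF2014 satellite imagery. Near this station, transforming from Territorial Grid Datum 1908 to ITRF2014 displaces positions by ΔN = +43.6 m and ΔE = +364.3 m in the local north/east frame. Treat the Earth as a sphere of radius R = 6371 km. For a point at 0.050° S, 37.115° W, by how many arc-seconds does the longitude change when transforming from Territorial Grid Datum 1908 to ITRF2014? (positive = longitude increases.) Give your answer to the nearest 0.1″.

Δλ = 11.8″

At latitude -0.050°, cos φ = 1.000000.
One radian of longitude at latitude φ spans R cos φ, so Δλ = ΔE / (R cos φ) = 364.3 / (6371000 × 1.000000) = 5.7181e-05 rad = 11.794″.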